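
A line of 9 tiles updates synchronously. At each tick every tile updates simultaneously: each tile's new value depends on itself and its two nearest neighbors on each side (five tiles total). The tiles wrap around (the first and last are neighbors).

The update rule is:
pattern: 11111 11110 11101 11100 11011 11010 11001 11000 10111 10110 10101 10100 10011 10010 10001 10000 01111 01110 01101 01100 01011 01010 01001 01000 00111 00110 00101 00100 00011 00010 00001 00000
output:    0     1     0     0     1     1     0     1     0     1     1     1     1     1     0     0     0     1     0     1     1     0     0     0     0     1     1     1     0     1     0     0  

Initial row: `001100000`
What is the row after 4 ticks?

001011000

001110000
000101000
001101000
001011000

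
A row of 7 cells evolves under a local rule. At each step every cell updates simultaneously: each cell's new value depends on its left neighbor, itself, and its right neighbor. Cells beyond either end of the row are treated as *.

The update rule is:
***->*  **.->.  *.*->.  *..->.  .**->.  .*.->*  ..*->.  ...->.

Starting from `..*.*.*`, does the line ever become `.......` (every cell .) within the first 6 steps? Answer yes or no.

..*.*..
..*.*..  (fixed point — unchanged through step 6)
step 6 is ..*.*.., still not uniform .

no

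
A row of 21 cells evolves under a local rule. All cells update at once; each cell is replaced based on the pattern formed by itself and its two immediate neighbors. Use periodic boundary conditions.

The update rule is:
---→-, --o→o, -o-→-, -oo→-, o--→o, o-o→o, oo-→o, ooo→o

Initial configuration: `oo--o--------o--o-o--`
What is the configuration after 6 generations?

-o-oo-ooo-oo-o-o-o-oo

-ooo-o------o-oo-o-oo
o-ooo-o----o-o-oo-o-o
oo-ooo-o--o-o-o-oo-o-
-oo-ooo-oo-o-o-o-oo-o
o-oo-ooo-oo-o-o-o-oo-
-o-oo-ooo-oo-o-o-o-oo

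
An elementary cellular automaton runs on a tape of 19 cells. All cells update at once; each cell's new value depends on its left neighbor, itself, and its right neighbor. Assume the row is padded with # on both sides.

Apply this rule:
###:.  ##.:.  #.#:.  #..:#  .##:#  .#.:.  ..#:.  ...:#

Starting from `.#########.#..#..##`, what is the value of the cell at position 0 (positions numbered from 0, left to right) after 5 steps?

step 1: .#..........#..#.#.
step 2: ..#########..#.....
step 3: #.#........#..####.
step 4: ...#######..#.#....
step 5: ##.#......#....###.
position 0 holds #

#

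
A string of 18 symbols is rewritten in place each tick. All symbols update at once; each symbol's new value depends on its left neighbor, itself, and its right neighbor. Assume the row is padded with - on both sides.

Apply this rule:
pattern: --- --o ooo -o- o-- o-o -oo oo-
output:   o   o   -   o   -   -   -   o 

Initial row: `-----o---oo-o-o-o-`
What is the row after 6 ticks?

oooooo-oo-o-o-o-o-
-----o--o-o-o-o-o-
oooooo-oo-o-o-o-o-  (repeats tick 1; period 2)
tick 6: -----o--o-o-o-o-o-

-----o--o-o-o-o-o-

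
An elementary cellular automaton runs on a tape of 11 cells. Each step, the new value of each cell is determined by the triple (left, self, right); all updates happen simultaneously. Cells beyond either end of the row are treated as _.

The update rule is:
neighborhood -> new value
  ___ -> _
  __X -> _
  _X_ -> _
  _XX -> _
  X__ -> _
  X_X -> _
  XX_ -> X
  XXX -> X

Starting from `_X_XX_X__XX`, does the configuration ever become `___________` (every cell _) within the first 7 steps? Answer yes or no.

yes

____X_____X
___________
all cells are _ at step 2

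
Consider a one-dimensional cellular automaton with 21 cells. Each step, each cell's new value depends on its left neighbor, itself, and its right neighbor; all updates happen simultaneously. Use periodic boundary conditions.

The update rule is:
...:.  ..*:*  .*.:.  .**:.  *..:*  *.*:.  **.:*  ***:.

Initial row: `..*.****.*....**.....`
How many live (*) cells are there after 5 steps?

7

.*.....*..*..*.**....
*.*...*.**.**...**...
...*.*...*..**.*.**.*
*.*...*.*.**.*....*..
...*.*.....*..*..*.**
count of *: 7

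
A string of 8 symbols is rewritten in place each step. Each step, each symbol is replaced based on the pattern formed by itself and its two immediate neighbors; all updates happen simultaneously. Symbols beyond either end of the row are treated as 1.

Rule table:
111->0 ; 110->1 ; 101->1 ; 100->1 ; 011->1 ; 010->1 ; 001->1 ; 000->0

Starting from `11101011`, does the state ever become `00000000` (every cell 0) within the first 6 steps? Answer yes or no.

00111110
11100011
00110110
11111111
00000000
all cells are 0 at step 5

yes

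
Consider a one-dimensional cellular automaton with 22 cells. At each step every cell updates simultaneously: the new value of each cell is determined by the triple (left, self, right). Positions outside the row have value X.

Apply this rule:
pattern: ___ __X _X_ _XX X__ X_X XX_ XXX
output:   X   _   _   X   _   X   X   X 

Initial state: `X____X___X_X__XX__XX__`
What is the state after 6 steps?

XXXXX__XXXX__XXX__XX__

X_XX___X__X___XX__XX__
XXXX_X______X_XX__XX__
XXXXX__XXXX__XXX__XX__
XXXXX__XXXX__XXX__XX__  (fixed point — unchanged through step 6)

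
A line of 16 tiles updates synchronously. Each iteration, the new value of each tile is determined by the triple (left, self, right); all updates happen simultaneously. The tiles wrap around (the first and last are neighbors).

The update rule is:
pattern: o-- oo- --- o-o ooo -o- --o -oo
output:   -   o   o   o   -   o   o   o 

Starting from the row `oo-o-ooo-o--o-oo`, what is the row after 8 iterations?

iteration 1: -ooooo-ooo-oooo-
iteration 2: oo---ooo-ooo--o-
iteration 3: oo-ooo-ooo-o-ooo
iteration 4: -ooo-ooo-ooooo--
iteration 5: oo-ooo-ooo---o-o
iteration 6: -ooo-ooo-o-ooooo
iteration 7: oo-ooo-ooooo---o
iteration 8: -ooo-ooo---o-ooo

-ooo-ooo---o-ooo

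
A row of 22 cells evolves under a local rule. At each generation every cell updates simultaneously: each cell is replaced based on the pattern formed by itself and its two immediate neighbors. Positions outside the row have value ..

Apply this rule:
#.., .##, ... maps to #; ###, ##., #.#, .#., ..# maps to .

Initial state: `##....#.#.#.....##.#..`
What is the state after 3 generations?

#.###......####.#...##
..#..#####.#.....##.#.
#..#.#......####.#...#

#..#.#......####.#...#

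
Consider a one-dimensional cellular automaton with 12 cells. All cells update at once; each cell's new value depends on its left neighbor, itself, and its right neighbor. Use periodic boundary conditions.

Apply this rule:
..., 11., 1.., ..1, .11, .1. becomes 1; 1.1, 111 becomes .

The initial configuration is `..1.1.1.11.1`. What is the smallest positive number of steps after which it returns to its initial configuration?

step 1: 111.1.1.11.1
step 2: ..1.1.1.11.1

2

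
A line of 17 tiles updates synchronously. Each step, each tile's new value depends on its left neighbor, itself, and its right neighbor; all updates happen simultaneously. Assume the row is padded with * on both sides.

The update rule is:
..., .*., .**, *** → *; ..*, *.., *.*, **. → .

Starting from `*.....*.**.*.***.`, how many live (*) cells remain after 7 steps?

step 1: ..***.*.*..*.**..
step 2: ..**..*.*..*.*...
step 3: ..*...*.*..*.*.*.
step 4: ..*.*.*.*..*.*.*.
step 5: ..*.*.*.*..*.*.*.  (fixed point — unchanged through step 7)
count of *: 7

7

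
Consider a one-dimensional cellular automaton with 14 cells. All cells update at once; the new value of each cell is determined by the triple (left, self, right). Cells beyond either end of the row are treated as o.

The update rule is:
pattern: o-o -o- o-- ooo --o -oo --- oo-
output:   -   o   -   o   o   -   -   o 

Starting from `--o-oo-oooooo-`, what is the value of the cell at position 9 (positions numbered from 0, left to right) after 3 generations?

-oo--o--ooooo-
--o-oo-o-oooo-
-oo--o-o--ooo-
position 9 holds -

-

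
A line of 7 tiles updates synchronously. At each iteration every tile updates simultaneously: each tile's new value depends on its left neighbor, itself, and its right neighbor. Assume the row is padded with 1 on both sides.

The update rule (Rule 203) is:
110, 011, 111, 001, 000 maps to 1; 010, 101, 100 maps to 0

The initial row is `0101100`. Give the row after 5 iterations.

0001101
0111101
0111101  (fixed point — unchanged through iteration 5)

0111101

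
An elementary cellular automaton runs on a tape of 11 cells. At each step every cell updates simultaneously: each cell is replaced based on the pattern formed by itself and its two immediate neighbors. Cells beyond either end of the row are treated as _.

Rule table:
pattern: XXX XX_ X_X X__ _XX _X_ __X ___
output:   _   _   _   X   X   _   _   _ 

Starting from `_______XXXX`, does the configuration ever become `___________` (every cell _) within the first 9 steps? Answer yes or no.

_______X___
________X__
_________X_
__________X
___________
all cells are _ at step 5

yes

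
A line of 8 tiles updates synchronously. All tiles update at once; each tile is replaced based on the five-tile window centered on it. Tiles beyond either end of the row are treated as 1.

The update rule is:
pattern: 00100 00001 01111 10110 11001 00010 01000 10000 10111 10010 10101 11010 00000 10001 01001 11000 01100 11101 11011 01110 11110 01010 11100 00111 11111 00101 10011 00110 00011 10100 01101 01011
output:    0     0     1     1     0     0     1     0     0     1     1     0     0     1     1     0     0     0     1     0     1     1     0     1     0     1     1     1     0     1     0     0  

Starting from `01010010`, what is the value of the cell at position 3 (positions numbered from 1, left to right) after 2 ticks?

01111110
10100101
position 3 holds 1

1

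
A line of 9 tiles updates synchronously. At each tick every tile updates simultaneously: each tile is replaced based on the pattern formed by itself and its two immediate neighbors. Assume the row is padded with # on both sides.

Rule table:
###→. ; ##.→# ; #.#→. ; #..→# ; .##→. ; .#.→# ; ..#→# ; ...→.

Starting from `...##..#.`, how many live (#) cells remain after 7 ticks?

4

#.#.####.
#.#....#.
#.##..##.
#..###.#.
###..#.#.
..####.#.
##...#.#.
count of #: 4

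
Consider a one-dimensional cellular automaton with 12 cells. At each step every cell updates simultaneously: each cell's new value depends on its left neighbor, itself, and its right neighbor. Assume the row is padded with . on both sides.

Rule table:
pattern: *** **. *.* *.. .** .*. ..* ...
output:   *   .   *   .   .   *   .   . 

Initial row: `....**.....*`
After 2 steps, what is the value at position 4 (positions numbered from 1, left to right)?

...........*
...........*
position 4 holds .

.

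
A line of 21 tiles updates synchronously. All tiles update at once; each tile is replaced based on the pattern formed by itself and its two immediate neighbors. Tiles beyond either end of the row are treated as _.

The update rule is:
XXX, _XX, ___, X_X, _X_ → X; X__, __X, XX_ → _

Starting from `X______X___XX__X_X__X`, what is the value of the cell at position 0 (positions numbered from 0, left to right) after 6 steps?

X_XXXX_X_X_X___XXX__X
XXXXX_XXXXXX_X_XX___X
XXXX_XXXXXX_XXXX__X_X
XXX_XXXXXX_XXXX___XXX
XX_XXXXXX_XXXX__X_XX_
X_XXXXXX_XXXX___XXX__
position 0 holds X

X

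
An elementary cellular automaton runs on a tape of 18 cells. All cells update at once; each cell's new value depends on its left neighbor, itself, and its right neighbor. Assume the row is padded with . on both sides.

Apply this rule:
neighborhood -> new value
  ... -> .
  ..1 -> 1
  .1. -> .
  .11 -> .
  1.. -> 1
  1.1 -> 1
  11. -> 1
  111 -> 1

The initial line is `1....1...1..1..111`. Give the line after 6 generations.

1.1.1.11.1.1.1.11.

generation 1: .1..1.1.1.11.11.11
generation 2: 1.11.1.1.1.11.11.1
generation 3: .1.11.1.1.1.11.11.
generation 4: 1.1.11.1.1.1.11.11
generation 5: .1.1.11.1.1.1.11.1
generation 6: 1.1.1.11.1.1.1.11.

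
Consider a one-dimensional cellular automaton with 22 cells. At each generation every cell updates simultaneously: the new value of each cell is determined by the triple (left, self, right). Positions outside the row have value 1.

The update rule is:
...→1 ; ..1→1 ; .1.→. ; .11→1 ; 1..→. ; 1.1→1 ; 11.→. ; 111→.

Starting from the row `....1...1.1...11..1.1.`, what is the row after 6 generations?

generation 1: .111..11.1..111..1.1.1
generation 2: 11...11.1..11...1.1.11
generation 3: ...111.1..11..11.1.11.
generation 4: .111..1..11..11.1.11.1
generation 5: 11...1..11..11.1.11.11
generation 6: ...11..11..11.1.11.11.

...11..11..11.1.11.11.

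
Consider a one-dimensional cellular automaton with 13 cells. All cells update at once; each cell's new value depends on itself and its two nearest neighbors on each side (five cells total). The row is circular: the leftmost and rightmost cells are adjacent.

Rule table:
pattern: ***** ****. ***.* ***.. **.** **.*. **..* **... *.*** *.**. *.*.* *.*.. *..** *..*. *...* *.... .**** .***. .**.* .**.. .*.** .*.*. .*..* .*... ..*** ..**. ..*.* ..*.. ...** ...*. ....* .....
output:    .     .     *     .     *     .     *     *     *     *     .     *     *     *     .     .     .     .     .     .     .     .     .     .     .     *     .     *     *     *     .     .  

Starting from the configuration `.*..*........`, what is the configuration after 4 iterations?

iteration 1: **.**........
iteration 2: *.**.*......*
iteration 3: .**..*.....**
iteration 4: **.***....**.

**.***....**.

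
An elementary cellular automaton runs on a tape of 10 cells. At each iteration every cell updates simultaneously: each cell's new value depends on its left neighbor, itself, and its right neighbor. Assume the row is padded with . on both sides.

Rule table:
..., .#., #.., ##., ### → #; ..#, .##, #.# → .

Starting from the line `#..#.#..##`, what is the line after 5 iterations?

.##..#.#.#

iteration 1: ##.#.##..#
iteration 2: .#.#..##.#
iteration 3: .#.##..#.#
iteration 4: .#..##.#.#
iteration 5: .##..#.#.#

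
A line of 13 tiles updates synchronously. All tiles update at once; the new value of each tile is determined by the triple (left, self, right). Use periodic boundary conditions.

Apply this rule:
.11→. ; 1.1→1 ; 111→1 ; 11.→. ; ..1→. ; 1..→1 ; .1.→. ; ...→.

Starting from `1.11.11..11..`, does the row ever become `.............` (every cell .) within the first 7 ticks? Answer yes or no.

no

.1..1..1...1.
..1..1..1...1
1..1..1..1...
.1..1..1..1..
..1..1..1..1.
...1..1..1..1
1...1..1..1..
tick 7 is 1...1..1..1.., still not uniform .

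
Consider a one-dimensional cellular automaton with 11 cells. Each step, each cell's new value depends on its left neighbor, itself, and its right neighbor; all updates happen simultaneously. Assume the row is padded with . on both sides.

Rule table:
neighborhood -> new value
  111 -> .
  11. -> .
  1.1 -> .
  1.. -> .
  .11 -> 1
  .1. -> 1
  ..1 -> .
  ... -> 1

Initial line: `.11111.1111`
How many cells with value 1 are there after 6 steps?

5

step 1: .1.....1...
step 2: .1.111.1.11
step 3: .1.1...1.1.
step 4: .1.1.1.1.1.
step 5: .1.1.1.1.1.  (fixed point — unchanged through step 6)
count of 1: 5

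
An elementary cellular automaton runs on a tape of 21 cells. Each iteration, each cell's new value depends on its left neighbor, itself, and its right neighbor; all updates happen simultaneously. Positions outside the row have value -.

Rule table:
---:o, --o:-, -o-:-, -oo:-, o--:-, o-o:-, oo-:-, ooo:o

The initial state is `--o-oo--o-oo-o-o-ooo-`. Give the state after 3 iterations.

o--ooooooooooooo--o--

o-----------------o--
--ooooooooooooooo---o
o--ooooooooooooo--o--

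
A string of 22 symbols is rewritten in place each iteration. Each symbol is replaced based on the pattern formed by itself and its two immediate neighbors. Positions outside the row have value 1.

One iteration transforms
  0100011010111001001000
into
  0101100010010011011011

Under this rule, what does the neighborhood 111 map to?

1

At position 11 the neighborhood is 111; the next row has 1 there.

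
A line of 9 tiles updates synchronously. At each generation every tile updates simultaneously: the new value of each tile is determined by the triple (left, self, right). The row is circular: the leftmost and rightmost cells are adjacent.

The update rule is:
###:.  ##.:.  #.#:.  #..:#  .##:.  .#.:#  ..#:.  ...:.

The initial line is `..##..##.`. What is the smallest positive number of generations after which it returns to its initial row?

18

....#...#
#...##..#
.#....#..
.##...##.
...#....#
#..##...#
.#...#...
.##..##..
...#...#.
...##..##
#....#...
##...##..
..#....#.
..##...##
#...#....
##..##...
..#...#..
..##..##.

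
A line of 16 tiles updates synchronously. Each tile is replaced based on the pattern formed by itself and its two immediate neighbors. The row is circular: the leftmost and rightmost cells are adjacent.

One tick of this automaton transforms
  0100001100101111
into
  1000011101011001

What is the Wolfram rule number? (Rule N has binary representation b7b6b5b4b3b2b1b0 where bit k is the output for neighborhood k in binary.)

position 13: 111 → 0  (bit 7 = 0)
position 7: 110 → 1  (bit 6 = 1)
position 0: 101 → 1  (bit 5 = 1)
position 2: 100 → 0  (bit 4 = 0)
position 6: 011 → 1  (bit 3 = 1)
position 1: 010 → 0  (bit 2 = 0)
position 5: 001 → 1  (bit 1 = 1)
position 3: 000 → 0  (bit 0 = 0)
bits b7..b0 = 01101010 = 106

106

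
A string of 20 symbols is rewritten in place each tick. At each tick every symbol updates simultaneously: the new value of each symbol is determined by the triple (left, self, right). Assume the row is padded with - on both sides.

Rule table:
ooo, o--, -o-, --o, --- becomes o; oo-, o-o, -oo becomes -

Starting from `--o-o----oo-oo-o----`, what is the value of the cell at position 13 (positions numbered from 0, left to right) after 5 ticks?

-

ooo-ooooo------ooooo
-o---ooo-oooooo-ooo-
ooooo-o---oooo---o-o
-ooo--oooo-oo-oooo-o
o-o-oo-oo------oo--o
position 13 holds -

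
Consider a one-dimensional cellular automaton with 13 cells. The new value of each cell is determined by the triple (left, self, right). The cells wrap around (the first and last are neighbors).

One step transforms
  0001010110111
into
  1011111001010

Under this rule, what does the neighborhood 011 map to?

0

At position 7 the neighborhood is 011; the next row has 0 there.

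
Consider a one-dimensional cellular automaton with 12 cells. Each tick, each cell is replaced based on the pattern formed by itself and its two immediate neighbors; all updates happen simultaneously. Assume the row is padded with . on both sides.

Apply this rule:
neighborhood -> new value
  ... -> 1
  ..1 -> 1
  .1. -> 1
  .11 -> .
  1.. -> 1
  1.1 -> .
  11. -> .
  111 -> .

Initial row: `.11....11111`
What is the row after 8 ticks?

111....11111

tick 1: 1..1111.....
tick 2: 111....11111
tick 3: ...1111.....
tick 4: 111....11111  (repeats tick 2; period 2)
tick 8: 111....11111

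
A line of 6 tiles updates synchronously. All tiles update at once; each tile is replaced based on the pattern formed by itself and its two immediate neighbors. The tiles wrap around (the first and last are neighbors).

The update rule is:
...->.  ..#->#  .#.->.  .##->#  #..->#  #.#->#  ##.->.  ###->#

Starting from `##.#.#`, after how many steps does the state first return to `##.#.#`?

#.#.##
.#.###
#.###.
.###.#
###.#.
##.#.#

6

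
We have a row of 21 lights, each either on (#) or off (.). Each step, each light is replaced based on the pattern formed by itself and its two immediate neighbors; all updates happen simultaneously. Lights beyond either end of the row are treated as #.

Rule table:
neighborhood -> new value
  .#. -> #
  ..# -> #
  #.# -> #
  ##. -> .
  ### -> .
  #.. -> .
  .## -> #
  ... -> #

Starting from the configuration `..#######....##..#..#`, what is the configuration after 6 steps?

...###..#######..##.#

.##.......####..##.##
##..#######....##.##.
...##.......####.##.#
.###..#######...##.##
##...##.......###.##.
...###..#######..##.#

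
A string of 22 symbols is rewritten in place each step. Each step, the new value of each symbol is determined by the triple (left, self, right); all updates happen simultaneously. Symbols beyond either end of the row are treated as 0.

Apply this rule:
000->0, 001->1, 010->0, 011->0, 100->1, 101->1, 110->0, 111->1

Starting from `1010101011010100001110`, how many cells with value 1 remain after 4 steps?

12

0101010100101010010101
1010101011010101101010
0101010100101010010101  (repeats step 1; period 2)
step 4: 1010101011010101101010
count of 1: 12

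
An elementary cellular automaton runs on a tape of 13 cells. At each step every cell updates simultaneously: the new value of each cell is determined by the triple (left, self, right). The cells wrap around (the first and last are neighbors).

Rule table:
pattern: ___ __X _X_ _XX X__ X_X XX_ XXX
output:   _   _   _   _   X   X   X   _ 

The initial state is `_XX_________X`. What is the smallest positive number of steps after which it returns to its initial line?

step 1: X_XX_________
step 2: _X_XX________
step 3: __X_XX_______
step 4: ___X_XX______
step 5: ____X_XX_____
step 6: _____X_XX____
step 7: ______X_XX___
step 8: _______X_XX__
step 9: ________X_XX_
step 10: _________X_XX
step 11: X_________X_X
step 12: XX_________X_
step 13: _XX_________X

13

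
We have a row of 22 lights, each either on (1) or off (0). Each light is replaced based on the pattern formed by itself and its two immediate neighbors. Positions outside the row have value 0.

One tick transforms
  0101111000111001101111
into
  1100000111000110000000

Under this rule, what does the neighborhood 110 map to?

0

At position 6 the neighborhood is 110; the next row has 0 there.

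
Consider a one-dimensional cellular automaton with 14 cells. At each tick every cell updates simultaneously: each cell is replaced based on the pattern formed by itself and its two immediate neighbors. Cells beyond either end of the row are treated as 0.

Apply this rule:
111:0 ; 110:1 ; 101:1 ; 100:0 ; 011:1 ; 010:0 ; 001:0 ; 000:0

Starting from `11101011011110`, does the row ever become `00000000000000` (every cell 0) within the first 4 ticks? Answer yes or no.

tick 1: 10110111110010
tick 2: 01111100010000
tick 3: 01000100000000
tick 4: 00000000000000
all cells are 0 at tick 4

yes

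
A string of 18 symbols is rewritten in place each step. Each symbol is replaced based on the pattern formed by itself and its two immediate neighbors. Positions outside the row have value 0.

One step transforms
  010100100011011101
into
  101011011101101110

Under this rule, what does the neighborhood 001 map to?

At position 0 the neighborhood is 001; the next row has 1 there.

1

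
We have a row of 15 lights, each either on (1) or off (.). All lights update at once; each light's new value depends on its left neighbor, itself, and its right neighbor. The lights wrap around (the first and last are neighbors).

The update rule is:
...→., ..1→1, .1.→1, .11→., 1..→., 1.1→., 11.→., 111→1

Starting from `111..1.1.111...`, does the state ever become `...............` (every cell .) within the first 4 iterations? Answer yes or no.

no

iteration 1: .1..11.1..1...1
iteration 2: .1.1...1.11..11
iteration 3: .1.1..11....1..
iteration 4: 11.1.1.....11..
iteration 4 is 11.1.1.....11.., still not uniform .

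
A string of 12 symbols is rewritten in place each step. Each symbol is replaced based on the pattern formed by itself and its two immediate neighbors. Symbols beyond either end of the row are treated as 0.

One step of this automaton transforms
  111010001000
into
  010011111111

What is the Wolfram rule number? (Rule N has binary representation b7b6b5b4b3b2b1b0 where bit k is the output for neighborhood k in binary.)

151

position 1: 111 → 1  (bit 7 = 1)
position 2: 110 → 0  (bit 6 = 0)
position 3: 101 → 0  (bit 5 = 0)
position 5: 100 → 1  (bit 4 = 1)
position 0: 011 → 0  (bit 3 = 0)
position 4: 010 → 1  (bit 2 = 1)
position 7: 001 → 1  (bit 1 = 1)
position 6: 000 → 1  (bit 0 = 1)
bits b7..b0 = 10010111 = 151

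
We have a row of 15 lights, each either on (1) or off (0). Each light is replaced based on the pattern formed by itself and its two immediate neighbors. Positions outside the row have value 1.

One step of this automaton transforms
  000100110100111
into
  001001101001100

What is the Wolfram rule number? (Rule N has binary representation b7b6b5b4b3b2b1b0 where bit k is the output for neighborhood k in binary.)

position 13: 111 → 0  (bit 7 = 0)
position 7: 110 → 0  (bit 6 = 0)
position 8: 101 → 1  (bit 5 = 1)
position 0: 100 → 0  (bit 4 = 0)
position 6: 011 → 1  (bit 3 = 1)
position 3: 010 → 0  (bit 2 = 0)
position 2: 001 → 1  (bit 1 = 1)
position 1: 000 → 0  (bit 0 = 0)
bits b7..b0 = 00101010 = 42

42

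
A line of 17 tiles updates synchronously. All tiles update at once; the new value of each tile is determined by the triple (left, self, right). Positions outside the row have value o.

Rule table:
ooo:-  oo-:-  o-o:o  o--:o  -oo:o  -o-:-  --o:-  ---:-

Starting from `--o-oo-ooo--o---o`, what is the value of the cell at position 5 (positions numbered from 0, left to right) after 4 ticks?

o--oo-oo--o--o--o
-o-o-oo-o--o--o-o
o-o-oo-o-o--o--oo
-o-oo-o-o-o--o-o-
position 5 holds -

-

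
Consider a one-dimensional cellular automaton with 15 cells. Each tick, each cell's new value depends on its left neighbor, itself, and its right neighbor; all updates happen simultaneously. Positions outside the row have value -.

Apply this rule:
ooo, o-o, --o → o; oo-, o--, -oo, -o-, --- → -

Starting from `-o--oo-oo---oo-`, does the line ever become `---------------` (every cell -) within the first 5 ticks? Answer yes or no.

o--o--o----o---
--o--o----o----
-o--o----o-----
o--o----o------
--o----o-------
tick 5 is --o----o-------, still not uniform -

no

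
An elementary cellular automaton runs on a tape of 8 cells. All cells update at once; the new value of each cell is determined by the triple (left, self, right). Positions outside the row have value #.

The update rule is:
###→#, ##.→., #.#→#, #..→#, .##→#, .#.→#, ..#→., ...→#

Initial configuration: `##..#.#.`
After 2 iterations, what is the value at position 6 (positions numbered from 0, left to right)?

iteration 1: #.#.####
iteration 2: .#######
position 6 holds #

#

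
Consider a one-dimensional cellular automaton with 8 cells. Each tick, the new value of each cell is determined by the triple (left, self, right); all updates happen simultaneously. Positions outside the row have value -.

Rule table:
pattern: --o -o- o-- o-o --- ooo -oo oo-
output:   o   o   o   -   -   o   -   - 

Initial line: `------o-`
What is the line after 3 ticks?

tick 1: -----ooo
tick 2: ----o-o-
tick 3: ---oo-oo

---oo-oo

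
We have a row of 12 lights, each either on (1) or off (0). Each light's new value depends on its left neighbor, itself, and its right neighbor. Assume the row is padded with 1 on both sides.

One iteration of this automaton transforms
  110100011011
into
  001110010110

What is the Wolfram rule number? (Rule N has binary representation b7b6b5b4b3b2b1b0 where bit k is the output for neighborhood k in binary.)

position 0: 111 → 0  (bit 7 = 0)
position 1: 110 → 0  (bit 6 = 0)
position 2: 101 → 1  (bit 5 = 1)
position 4: 100 → 1  (bit 4 = 1)
position 7: 011 → 1  (bit 3 = 1)
position 3: 010 → 1  (bit 2 = 1)
position 6: 001 → 0  (bit 1 = 0)
position 5: 000 → 0  (bit 0 = 0)
bits b7..b0 = 00111100 = 60

60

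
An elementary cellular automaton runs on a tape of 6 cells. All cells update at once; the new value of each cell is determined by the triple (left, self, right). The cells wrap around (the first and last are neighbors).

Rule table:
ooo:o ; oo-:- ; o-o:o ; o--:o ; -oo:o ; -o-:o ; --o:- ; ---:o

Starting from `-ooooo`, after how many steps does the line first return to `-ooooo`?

ooooo-
oooo-o
ooo-oo
oo-ooo
o-oooo
-ooooo

6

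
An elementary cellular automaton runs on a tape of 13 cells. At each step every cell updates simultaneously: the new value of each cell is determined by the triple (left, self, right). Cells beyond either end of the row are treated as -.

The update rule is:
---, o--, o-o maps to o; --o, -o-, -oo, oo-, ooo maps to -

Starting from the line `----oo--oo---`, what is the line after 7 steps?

---o---oooooo

step 1: ooo---o---ooo
step 2: ---oo--oo----
step 3: oo---o---oooo
step 4: --oo--oo-----
step 5: o---o---ooooo
step 6: -oo--oo------
step 7: ---o---oooooo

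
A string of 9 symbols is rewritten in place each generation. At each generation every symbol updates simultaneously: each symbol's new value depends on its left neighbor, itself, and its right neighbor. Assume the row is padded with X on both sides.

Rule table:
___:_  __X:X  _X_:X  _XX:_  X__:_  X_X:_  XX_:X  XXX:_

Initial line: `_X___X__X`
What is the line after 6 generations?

_X_X_X_X_

generation 1: _X__XX_X_
generation 2: _X_X_X_X_
generation 3: _X_X_X_X_  (fixed point — unchanged through generation 6)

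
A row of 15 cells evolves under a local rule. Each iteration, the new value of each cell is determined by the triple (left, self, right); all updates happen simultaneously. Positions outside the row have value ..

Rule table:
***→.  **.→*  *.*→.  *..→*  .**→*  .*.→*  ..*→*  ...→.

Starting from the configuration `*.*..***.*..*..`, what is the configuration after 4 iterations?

*.*..*.*.**.*.*

*.****.*.*****.
*.*..*.*.*...**
*.****.*.**.***
*.*..*.*.**.*.*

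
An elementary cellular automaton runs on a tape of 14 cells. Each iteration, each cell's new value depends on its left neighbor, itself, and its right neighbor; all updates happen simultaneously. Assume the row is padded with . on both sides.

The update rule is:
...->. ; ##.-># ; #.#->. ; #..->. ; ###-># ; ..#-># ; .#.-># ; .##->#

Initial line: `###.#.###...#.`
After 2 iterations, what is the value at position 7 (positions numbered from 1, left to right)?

###.#.###..##.
###.#.###.###.
position 7 holds #

#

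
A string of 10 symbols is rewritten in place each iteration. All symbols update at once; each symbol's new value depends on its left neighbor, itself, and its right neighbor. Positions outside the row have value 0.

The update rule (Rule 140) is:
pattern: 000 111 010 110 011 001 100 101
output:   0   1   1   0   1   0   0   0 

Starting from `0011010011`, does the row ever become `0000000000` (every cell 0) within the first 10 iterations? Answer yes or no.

iteration 1: 0010010010
iteration 2: 0010010010  (fixed point — unchanged through iteration 10)
iteration 10 is 0010010010, still not uniform 0

no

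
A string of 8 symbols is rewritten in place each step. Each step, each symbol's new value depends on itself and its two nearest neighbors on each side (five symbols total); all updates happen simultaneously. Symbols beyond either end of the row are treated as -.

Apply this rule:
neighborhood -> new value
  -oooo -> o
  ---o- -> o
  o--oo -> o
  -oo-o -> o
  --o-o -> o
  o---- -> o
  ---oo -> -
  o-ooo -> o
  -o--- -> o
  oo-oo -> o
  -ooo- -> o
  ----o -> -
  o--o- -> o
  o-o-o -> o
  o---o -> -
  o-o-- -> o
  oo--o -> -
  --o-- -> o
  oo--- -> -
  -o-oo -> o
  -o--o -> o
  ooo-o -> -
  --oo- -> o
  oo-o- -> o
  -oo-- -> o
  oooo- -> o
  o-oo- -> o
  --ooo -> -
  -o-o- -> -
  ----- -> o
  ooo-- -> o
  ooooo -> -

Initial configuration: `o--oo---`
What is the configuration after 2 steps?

-o-o-ooo

ooooo-oo
-o-o-ooo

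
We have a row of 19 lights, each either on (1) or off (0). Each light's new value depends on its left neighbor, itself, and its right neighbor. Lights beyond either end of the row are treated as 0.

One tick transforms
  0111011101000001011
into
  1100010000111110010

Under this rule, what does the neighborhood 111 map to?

0

At position 2 the neighborhood is 111; the next row has 0 there.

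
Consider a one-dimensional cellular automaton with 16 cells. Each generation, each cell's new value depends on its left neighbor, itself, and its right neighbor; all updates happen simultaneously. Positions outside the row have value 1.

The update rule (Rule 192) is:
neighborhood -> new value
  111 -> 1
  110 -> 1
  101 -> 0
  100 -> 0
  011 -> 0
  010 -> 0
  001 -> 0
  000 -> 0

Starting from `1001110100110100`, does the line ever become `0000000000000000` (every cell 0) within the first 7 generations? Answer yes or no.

1000110000010000
1000010000000000
1000000000000000
1000000000000000  (fixed point — unchanged through generation 7)
generation 7 is 1000000000000000, still not uniform 0

no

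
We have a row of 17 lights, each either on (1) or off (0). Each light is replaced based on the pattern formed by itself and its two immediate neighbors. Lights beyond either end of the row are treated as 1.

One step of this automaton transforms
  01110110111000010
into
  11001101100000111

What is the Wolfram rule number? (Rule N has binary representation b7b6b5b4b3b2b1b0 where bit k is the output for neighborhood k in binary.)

position 2: 111 → 0  (bit 7 = 0)
position 3: 110 → 0  (bit 6 = 0)
position 0: 101 → 1  (bit 5 = 1)
position 11: 100 → 0  (bit 4 = 0)
position 1: 011 → 1  (bit 3 = 1)
position 15: 010 → 1  (bit 2 = 1)
position 14: 001 → 1  (bit 1 = 1)
position 12: 000 → 0  (bit 0 = 0)
bits b7..b0 = 00101110 = 46

46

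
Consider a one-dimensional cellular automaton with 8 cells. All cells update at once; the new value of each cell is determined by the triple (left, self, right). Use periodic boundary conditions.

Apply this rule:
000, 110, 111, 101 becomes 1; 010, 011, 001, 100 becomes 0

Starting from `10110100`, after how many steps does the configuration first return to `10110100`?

15

01011000
00101011
00010101
01001010
00000100
11110001
11110100
01111000
00111011
00011101
01001110
00000110
11110010
01110001
10110100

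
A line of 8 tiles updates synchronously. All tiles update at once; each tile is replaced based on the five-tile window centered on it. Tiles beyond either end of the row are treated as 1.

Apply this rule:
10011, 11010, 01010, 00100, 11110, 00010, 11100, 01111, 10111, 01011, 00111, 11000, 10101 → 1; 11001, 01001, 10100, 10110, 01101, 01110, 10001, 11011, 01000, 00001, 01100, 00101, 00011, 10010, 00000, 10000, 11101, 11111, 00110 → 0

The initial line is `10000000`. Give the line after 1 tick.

11000000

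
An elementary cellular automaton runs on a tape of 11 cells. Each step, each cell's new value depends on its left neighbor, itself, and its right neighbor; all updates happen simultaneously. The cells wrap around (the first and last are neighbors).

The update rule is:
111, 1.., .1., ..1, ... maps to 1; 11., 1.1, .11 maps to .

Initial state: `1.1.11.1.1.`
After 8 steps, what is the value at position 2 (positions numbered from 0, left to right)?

step 1: 1.1....1.1.
step 2: 1.111111.1.
step 3: 1..1111..1.
step 4: 111.11.111.
step 5: .1......1..
step 6: 11111111111
step 7: 11111111111  (fixed point — unchanged through step 8)
position 2 holds 1

1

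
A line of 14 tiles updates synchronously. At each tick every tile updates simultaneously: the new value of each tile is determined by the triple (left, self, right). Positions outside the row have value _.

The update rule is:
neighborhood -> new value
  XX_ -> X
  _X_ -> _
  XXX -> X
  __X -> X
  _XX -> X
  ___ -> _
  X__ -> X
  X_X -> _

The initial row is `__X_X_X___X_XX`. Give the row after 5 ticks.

_X_X____XXXXXX

_X_____X_X__XX
X_X___X___XXXX
___X_X_X_XXXXX
__X______XXXXX
_X_X____XXXXXX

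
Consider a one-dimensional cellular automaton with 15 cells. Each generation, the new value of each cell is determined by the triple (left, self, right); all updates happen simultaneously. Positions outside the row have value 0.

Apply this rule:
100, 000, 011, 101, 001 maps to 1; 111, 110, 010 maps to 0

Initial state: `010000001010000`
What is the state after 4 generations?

101111110101111
011000001011000
110111110110111
101100001101100

101100001101100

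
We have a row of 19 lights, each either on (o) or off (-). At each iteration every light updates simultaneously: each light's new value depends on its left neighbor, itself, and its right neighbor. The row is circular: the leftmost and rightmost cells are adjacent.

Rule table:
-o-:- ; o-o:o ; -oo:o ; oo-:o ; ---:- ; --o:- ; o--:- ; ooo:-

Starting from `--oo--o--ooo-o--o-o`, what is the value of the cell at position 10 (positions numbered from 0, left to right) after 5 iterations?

--oo-----o-oo----o-
--oo------ooo------
--oo------o-o------
--oo-------o-------
--oo---------------
position 10 holds -

-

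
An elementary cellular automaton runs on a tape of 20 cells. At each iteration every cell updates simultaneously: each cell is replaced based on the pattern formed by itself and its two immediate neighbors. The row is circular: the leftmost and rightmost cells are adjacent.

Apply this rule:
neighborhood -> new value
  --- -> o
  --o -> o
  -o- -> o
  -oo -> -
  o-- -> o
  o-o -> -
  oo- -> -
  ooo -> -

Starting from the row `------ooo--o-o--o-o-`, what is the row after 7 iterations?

oooooo---ooooooooooo

iteration 1: oooooo---ooo-oooo-oo
iteration 2: ------ooo-----------
iteration 3: oooooo---ooooooooooo
iteration 4: ------ooo-----------  (repeats iteration 2; period 2)
iteration 7: oooooo---ooooooooooo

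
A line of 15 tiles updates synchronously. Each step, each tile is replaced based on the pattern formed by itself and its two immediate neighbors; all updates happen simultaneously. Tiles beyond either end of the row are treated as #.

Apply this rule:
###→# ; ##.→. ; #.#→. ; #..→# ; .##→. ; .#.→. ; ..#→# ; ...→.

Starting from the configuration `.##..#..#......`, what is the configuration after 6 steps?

step 1: ...##.##.#....#
step 2: #.#.......#..#.
step 3: ...#.....#.##..
step 4: #.#.#...#....##
step 5: .....#.#.#..#.#
step 6: #...#.....##...

#...#.....##...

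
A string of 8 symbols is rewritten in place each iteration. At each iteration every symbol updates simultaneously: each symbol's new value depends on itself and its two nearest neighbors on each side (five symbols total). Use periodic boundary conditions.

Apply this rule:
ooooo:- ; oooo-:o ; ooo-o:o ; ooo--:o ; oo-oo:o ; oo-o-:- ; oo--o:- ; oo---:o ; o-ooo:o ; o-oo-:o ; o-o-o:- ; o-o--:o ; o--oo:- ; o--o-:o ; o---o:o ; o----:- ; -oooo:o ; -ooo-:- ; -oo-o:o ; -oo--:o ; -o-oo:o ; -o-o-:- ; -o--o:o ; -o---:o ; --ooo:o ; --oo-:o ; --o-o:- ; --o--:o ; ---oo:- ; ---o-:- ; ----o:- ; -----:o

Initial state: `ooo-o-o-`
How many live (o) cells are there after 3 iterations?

o-o----o
o-oo---o
oooooo-o
count of o: 7

7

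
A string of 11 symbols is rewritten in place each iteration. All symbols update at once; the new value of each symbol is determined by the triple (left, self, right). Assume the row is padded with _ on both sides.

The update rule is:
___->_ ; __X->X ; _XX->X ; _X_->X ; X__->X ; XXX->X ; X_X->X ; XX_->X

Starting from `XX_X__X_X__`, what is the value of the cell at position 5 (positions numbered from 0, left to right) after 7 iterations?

XXXXXXXXXX_
XXXXXXXXXXX
XXXXXXXXXXX  (fixed point — unchanged through iteration 7)
position 5 holds X

X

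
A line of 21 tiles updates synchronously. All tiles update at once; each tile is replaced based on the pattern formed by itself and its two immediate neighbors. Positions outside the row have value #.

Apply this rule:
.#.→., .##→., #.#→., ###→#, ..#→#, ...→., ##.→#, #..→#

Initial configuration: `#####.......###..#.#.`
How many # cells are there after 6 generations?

######.....#.####....
#######...#...####..#
########.#.#.#.#####.
########........####.
#########......#.###.
##########....#...##.
count of #: 13

13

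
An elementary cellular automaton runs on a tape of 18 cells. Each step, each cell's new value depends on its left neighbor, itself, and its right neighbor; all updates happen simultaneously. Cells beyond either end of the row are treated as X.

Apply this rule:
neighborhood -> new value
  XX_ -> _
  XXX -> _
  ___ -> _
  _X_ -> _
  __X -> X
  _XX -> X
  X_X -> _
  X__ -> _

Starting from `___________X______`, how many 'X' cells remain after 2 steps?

3

__________X______X
_________X______XX
count of X: 3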